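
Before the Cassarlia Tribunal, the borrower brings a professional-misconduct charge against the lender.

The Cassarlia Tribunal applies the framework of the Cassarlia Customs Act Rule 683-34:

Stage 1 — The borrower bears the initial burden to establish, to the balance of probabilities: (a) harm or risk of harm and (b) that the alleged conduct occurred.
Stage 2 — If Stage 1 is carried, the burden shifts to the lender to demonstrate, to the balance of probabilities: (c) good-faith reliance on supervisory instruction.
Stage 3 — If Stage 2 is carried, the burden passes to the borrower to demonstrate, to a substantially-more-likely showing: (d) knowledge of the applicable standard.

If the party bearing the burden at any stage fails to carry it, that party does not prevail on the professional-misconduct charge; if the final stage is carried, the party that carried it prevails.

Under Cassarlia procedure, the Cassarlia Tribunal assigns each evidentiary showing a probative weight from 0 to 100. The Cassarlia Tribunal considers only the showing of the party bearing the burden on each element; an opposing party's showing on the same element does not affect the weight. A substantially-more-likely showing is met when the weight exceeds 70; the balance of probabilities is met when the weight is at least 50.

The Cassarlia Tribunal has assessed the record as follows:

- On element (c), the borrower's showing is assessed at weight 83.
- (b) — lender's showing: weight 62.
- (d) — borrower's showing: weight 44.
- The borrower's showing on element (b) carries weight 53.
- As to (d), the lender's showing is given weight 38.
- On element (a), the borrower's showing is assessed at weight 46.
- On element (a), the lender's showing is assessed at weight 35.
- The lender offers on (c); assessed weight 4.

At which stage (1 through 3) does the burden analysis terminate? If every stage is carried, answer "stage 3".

stage 1

Stage 1 — burden on borrower; standard: the balance of probabilities (weight is at least 50).
    (a): 46 (lender's 35 disregarded) < 50 [not met]
    (b): 53 (lender's 62 disregarded) ≥ 50 [met]
  The borrower does not carry Stage 1.
So the lender prevails.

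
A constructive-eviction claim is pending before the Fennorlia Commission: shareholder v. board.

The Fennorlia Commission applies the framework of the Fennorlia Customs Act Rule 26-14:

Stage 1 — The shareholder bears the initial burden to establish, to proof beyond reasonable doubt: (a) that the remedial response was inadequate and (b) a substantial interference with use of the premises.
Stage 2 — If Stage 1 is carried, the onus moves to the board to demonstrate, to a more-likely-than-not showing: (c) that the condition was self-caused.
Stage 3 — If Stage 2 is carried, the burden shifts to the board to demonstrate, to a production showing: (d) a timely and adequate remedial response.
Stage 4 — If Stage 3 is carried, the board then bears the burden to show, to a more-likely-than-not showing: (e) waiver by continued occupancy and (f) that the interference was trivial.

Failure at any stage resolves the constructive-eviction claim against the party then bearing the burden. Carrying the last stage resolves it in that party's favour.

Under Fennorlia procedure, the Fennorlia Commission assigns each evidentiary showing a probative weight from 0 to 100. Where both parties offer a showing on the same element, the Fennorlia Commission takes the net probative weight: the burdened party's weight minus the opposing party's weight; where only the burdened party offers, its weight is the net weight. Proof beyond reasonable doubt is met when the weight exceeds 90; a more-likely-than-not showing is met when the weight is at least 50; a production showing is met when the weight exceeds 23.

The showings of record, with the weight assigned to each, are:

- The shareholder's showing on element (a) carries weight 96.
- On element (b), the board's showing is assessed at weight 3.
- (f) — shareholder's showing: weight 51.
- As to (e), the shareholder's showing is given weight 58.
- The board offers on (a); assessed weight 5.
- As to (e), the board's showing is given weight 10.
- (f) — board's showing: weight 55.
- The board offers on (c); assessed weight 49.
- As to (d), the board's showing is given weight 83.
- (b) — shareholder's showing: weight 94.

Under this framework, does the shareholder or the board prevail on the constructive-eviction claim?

At Stage 1 the shareholder must meet proof beyond reasonable doubt (weight exceeds 90): on (a) the weight is 96 less the opposing 5 gives net 91, > 90, so (a) meets the standard; on (b) the weight is 94 less the opposing 3 gives net 91, which does exceed 90, so (b) meets the standard.
  The shareholder carries Stage 1; the board now bears the burden.
At Stage 2 the board must meet a more-likely-than-not showing (weight is at least 50): on (c) the weight is 49, which does not reach 50, so (c) does not meet the standard.
  The board does not carry Stage 2.
The shareholder prevails.

shareholder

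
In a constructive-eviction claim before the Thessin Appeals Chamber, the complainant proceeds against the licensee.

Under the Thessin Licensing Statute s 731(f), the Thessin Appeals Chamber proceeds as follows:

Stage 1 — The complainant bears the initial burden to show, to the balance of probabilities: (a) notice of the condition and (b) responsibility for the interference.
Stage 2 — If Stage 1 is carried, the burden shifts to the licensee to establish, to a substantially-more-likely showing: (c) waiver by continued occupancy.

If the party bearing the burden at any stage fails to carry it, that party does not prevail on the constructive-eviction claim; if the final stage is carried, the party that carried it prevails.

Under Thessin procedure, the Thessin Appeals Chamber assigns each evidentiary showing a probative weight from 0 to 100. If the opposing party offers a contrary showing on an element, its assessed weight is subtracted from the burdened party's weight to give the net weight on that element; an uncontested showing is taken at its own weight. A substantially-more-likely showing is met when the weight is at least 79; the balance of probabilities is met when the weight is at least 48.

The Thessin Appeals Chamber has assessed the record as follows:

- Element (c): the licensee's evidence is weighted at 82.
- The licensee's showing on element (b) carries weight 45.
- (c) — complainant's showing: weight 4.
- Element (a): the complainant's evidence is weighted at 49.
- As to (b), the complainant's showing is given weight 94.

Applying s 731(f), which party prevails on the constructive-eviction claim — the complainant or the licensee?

complainant

At Stage 1 the complainant must meet the balance of probabilities (weight is at least 48): on (a) the weight is 49, which does reach 48, so (a) meets the standard; on (b) the weight is 94 less the opposing 45 gives net 49, ≥ 48, so (b) meets the standard.
  The complainant carries Stage 1; the licensee now bears the burden.
At Stage 2 the licensee must meet a substantially-more-likely showing (weight is at least 79): on (c) the weight is 82 less the opposing 4 gives net 78, < 79, so (c) does not meet the standard.
  The licensee does not carry Stage 2.
The complainant prevails.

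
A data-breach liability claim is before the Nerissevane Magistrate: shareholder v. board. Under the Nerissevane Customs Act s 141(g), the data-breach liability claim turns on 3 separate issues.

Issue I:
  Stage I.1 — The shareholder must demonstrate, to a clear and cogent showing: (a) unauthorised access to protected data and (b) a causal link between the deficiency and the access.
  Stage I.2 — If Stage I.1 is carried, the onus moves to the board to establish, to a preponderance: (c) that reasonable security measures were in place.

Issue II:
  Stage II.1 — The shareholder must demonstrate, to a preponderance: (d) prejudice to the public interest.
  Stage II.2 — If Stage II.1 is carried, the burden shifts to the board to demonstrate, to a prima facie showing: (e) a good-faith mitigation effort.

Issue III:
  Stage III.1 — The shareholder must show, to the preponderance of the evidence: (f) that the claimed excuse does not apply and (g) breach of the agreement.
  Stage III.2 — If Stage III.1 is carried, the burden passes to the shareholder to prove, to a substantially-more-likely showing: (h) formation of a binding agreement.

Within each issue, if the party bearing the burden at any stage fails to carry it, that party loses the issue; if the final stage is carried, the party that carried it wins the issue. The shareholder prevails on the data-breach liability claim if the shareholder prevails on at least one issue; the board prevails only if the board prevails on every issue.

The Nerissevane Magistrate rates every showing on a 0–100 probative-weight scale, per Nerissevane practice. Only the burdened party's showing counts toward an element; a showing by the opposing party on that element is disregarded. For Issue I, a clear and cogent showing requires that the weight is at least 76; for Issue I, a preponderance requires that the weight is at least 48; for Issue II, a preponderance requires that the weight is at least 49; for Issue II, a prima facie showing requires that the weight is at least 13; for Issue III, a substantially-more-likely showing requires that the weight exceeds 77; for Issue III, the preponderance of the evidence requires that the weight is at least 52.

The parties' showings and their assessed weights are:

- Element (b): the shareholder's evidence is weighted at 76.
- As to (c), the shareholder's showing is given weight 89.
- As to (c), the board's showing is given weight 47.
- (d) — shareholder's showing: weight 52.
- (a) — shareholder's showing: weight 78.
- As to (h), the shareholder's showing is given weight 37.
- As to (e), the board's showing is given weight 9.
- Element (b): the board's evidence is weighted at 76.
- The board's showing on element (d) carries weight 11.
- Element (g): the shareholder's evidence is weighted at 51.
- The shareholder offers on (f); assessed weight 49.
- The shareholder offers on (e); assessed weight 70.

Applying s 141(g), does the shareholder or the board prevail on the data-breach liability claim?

shareholder

— Issue I —
Stage I.1 — burden on shareholder; standard: a clear and cogent showing (weight is at least 76).
    (a): 78 ≥ 76 [met]
    (b): 76 (board's 76 disregarded) ≥ 76 [met]
  Stage I.1 carried; the burden shifts to the board.
Stage I.2 — burden on board; standard: a preponderance (weight is at least 48).
    (c): 47 (shareholder's 89 disregarded) < 48 [not met]
  Stage I.2 not carried; the board fails its burden.
The analysis ends at Stage I.2; the shareholder prevails on this issue.
— Issue II —
At Stage II.1 the shareholder must meet a preponderance (weight is at least 49): on (d) the weight is 52 (the board's 11 is given no effect), which does reach 49, so (d) meets the standard.
  Stage II.1 is satisfied; the onus moves to the board.
At Stage II.2 the board must meet a prima facie showing (weight is at least 13): on (e) the weight is 9 (the shareholder's 70 is given no effect), < 13, so (e) does not meet the standard.
  Stage II.2 not carried; the board fails its burden.
The analysis ends at Stage II.2; the shareholder prevails on this issue.
— Issue III —
Stage III.1 — burden on shareholder; standard: the preponderance of the evidence (weight is at least 52).
    (f): 49 < 52 [not met]
    (g): 51 < 52 [not met]
  Not every element is met, so the shareholder fails to carry Stage III.1.
The board prevails on this issue.
Per-issue: Issue I → shareholder; Issue II → shareholder; Issue III → board. The shareholder must prevail on at least one issue; overall, the shareholder prevails.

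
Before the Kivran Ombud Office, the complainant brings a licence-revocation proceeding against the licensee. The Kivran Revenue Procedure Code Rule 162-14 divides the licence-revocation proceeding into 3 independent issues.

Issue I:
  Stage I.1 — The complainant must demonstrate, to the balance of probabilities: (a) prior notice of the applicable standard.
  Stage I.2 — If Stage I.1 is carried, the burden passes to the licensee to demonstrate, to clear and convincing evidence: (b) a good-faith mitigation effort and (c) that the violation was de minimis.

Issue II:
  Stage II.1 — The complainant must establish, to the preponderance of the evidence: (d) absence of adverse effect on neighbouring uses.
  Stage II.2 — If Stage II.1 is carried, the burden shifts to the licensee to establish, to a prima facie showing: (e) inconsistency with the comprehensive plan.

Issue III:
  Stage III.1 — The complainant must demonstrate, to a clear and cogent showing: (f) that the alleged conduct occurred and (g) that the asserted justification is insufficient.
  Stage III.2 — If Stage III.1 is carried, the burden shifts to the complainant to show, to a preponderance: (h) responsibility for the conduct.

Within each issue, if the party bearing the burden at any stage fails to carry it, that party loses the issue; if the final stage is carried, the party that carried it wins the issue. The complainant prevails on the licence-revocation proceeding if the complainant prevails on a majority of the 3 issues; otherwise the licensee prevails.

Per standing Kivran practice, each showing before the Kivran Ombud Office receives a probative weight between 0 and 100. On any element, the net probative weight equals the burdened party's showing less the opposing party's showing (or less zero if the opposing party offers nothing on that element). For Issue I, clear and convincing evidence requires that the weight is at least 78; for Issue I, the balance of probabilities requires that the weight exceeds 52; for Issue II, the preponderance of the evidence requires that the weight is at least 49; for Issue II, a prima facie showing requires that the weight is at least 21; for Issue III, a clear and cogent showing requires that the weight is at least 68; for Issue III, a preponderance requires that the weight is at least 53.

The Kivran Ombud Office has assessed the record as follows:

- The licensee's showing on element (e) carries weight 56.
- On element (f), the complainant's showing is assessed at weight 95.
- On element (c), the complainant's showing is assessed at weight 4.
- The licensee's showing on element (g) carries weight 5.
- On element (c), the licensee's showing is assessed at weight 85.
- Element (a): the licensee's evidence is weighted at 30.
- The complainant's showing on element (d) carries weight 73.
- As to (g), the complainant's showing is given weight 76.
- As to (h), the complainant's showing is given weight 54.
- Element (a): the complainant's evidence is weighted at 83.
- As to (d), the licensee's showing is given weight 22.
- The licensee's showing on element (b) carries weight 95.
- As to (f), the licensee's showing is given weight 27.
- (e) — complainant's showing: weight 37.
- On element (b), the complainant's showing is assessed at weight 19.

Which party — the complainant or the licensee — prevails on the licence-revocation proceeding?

— Issue I —
At Stage I.1 the complainant must meet the balance of probabilities (weight exceeds 52): on (a) the weight is 83 less the opposing 30 gives net 53, which does exceed 52, so (a) meets the standard.
  Stage I.1 carried; the burden shifts to the licensee.
At Stage I.2 the licensee must meet clear and convincing evidence (weight is at least 78): on (b) the weight is 95 less the opposing 19 gives net 76, < 78, so (b) does not meet the standard; on (c) the weight is 85 less the opposing 4 gives net 81, ≥ 78, so (c) meets the standard.
  Not every element is met, so the licensee fails to carry Stage I.2.
The analysis ends at Stage I.2; the complainant prevails on this issue.
— Issue II —
Stage II.1 — burden on complainant; standard: the preponderance of the evidence (weight is at least 49).
    (d): 73 − 22 = 51 ≥ 49 [met]
  Stage II.1 is satisfied; the onus moves to the licensee.
Stage II.2 — burden on licensee; standard: a prima facie showing (weight is at least 21).
    (e): 56 − 37 = 19 < 21 [not met]
  The licensee does not carry Stage II.2.
The analysis ends at Stage II.2; the complainant prevails on this issue.
— Issue III —
Stage III.1 (complainant, a clear and cogent showing, weight is at least 68): (f) net 95−27=68 ≥ 68 — meets; (g) net 76−5=71 ≥ 68 — meets.
  Stage III.1 is satisfied; the complainant continues to bear the burden.
Stage III.2 (complainant, a preponderance, weight is at least 53): (h) 54 ≥ 53 — meets.
  The complainant carries the last stage.
With every stage satisfied, the complainant prevails on this issue.
Per-issue: Issue I → complainant; Issue II → complainant; Issue III → complainant. The complainant must prevail on a majority of issues; overall, the complainant prevails.

complainant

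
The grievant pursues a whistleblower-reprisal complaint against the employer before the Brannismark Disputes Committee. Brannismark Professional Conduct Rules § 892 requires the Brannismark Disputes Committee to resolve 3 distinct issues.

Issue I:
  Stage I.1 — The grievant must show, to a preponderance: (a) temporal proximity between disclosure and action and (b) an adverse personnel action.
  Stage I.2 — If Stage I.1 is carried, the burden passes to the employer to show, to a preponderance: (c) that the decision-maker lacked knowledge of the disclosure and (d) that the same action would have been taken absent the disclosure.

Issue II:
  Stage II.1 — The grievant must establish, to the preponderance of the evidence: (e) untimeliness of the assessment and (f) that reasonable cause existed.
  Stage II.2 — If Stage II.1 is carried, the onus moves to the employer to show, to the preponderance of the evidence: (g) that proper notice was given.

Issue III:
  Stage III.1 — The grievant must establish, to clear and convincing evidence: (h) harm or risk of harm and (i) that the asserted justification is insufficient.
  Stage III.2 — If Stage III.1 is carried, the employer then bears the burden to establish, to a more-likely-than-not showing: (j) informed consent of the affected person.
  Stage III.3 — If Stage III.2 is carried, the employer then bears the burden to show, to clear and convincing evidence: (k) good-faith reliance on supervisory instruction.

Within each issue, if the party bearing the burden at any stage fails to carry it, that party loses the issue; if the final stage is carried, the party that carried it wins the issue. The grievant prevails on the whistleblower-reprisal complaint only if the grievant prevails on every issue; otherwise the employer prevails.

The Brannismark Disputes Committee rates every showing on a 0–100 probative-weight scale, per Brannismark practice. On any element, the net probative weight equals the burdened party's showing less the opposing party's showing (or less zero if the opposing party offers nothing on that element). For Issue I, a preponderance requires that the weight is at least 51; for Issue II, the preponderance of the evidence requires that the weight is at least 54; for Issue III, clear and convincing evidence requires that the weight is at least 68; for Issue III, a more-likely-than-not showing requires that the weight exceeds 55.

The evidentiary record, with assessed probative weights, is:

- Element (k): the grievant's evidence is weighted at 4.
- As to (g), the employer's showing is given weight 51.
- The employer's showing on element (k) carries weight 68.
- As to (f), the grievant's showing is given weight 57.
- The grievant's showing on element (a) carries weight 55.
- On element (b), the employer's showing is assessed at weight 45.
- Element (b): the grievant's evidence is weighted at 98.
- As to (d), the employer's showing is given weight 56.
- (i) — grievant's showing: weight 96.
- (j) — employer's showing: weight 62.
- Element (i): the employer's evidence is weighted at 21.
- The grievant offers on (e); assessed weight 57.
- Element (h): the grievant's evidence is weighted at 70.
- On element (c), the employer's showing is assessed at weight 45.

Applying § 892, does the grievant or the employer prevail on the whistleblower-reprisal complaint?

— Issue I —
At Stage I.1 the grievant must meet a preponderance (weight is at least 51): on (a) the weight is 55, ≥ 51, so (a) meets the standard; on (b) the weight is 98 less the opposing 45 gives net 53, which does reach 51, so (b) meets the standard.
  Stage I.1 is satisfied; the onus moves to the employer.
At Stage I.2 the employer must meet a preponderance (weight is at least 51): on (c) the weight is 45, < 51, so (c) does not meet the standard; on (d) the weight is 56, which does reach 51, so (d) meets the standard.
  The employer does not carry Stage I.2.
The analysis ends at Stage I.2; the grievant prevails on this issue.
— Issue II —
Stage II.1 — burden on grievant; standard: the preponderance of the evidence (weight is at least 54).
    (e): 57 ≥ 54 [met]
    (f): 57 ≥ 54 [met]
  The grievant carries Stage II.1; the employer now bears the burden.
Stage II.2 — burden on employer; standard: the preponderance of the evidence (weight is at least 54).
    (g): 51 < 54 [not met]
  Stage II.2 not carried; the employer fails its burden.
The analysis ends at Stage II.2; the grievant prevails on this issue.
— Issue III —
Stage III.1 — burden on grievant; standard: clear and convincing evidence (weight is at least 68).
    (h): 70 ≥ 68 [met]
    (i): 96 − 21 = 75 ≥ 68 [met]
  All elements met. The burden passes to the employer.
Stage III.2 — burden on employer; standard: a more-likely-than-not showing (weight exceeds 55).
    (j): 62 > 55 [met]
  Stage III.2 carried; the burden remains with the employer.
Stage III.3 — burden on employer; standard: clear and convincing evidence (weight is at least 68).
    (k): 68 − 4 = 64 < 68 [not met]
  Not every element is met, so the employer fails to carry Stage III.3.
The analysis ends at Stage III.3; the grievant prevails on this issue.
Per-issue: Issue I → grievant; Issue II → grievant; Issue III → grievant. The grievant must prevail on every issue; overall, the grievant prevails.

grievant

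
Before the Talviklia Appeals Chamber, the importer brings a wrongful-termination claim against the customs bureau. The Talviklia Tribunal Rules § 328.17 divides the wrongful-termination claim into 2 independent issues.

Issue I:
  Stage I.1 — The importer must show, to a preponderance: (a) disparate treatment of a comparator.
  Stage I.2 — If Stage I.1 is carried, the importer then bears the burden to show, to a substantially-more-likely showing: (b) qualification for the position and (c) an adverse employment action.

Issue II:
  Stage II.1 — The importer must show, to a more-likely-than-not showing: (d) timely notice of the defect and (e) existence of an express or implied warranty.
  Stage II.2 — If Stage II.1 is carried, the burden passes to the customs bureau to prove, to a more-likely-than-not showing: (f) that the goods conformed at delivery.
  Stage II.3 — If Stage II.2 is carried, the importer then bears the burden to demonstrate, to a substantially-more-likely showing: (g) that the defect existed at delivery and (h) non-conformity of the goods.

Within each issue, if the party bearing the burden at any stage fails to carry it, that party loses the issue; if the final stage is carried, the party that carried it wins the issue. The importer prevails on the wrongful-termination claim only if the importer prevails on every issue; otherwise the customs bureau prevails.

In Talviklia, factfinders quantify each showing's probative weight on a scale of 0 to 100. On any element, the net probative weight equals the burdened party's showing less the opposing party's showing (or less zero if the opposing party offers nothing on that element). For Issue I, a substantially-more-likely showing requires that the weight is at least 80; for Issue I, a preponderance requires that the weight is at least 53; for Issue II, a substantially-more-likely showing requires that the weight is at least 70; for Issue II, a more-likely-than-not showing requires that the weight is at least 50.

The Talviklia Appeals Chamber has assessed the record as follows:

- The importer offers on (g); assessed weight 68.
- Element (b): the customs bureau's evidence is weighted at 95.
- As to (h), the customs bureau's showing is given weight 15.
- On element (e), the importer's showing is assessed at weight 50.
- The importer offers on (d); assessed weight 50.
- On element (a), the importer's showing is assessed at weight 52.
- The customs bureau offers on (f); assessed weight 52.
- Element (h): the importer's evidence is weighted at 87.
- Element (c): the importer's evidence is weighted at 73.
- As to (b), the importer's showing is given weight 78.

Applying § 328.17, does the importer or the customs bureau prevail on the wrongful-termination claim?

customs bureau

— Issue I —
At Stage I.1 the importer must meet a preponderance (weight is at least 53): on (a) the weight is 52, which does not reach 53, so (a) does not meet the standard.
  Stage I.1 not carried; the importer fails its burden.
The customs bureau prevails on this issue.
— Issue II —
Stage II.1 — burden on importer; standard: a more-likely-than-not showing (weight is at least 50).
    (d): 50 ≥ 50 [met]
    (e): 50 ≥ 50 [met]
  Stage II.1 is satisfied; the onus moves to the customs bureau.
Stage II.2 — burden on customs bureau; standard: a more-likely-than-not showing (weight is at least 50).
    (f): 52 ≥ 50 [met]
  Stage II.2 carried; the burden shifts to the importer.
Stage II.3 — burden on importer; standard: a substantially-more-likely showing (weight is at least 70).
    (g): 68 < 70 [not met]
    (h): 87 − 15 = 72 ≥ 70 [met]
  The importer does not carry Stage II.3.
So the customs bureau prevails on this issue.
Per-issue: Issue I → customs bureau; Issue II → customs bureau. The importer must prevail on every issue; overall, the customs bureau prevails.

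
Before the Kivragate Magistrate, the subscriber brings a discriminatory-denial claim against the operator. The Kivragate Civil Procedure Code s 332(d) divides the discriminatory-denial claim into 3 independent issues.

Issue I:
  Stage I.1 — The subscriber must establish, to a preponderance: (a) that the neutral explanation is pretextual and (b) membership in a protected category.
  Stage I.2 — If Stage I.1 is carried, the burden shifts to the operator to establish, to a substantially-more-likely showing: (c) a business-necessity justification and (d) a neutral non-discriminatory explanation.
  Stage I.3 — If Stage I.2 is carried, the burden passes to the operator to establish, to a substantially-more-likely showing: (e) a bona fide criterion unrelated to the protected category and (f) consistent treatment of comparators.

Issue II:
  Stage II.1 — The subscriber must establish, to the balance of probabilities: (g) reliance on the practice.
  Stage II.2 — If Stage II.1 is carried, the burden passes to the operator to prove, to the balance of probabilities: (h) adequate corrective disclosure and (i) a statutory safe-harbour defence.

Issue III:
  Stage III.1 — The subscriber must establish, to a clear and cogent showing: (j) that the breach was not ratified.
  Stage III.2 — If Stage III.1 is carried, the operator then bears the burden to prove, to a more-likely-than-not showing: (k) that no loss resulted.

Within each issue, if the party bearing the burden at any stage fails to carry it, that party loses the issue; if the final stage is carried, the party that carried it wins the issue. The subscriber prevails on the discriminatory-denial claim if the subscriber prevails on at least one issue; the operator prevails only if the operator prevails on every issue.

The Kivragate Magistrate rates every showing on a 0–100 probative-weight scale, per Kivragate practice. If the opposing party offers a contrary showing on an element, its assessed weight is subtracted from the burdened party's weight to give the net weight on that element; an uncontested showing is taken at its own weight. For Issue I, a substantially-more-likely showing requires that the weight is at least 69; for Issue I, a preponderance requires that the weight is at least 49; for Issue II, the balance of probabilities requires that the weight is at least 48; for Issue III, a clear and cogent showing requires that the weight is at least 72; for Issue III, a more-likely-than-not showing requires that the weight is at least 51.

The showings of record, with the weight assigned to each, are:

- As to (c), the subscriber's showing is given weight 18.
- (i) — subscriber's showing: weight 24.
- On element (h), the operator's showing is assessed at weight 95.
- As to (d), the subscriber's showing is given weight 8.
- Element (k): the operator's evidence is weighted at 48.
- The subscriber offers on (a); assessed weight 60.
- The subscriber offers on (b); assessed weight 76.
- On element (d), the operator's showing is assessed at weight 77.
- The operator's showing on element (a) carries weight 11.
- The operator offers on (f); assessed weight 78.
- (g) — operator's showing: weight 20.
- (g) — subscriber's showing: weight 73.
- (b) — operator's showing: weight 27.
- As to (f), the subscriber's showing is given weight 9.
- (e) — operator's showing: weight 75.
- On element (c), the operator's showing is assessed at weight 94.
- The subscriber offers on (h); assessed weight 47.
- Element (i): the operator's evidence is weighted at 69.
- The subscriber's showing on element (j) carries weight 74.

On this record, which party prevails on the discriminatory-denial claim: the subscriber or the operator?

subscriber

— Issue I —
Stage I.1 — burden on subscriber; standard: a preponderance (weight is at least 49).
    (a): 60 − 11 = 49 ≥ 49 [met]
    (b): 76 − 27 = 49 ≥ 49 [met]
  The subscriber carries Stage I.1; the operator now bears the burden.
Stage I.2 — burden on operator; standard: a substantially-more-likely showing (weight is at least 69).
    (c): 94 − 18 = 76 ≥ 69 [met]
    (d): 77 − 8 = 69 ≥ 69 [met]
  Stage I.2 is satisfied; the operator continues to bear the burden.
Stage I.3 — burden on operator; standard: a substantially-more-likely showing (weight is at least 69).
    (e): 75 ≥ 69 [met]
    (f): 78 − 9 = 69 ≥ 69 [met]
  The operator carries the last stage.
With every stage satisfied, the operator prevails on this issue.
— Issue II —
Stage II.1 — burden on subscriber; standard: the balance of probabilities (weight is at least 48).
    (g): 73 − 20 = 53 ≥ 48 [met]
  The subscriber carries Stage II.1; the operator now bears the burden.
Stage II.2 — burden on operator; standard: the balance of probabilities (weight is at least 48).
    (h): 95 − 47 = 48 ≥ 48 [met]
    (i): 69 − 24 = 45 < 48 [not met]
  Stage II.2 not carried; the operator fails its burden.
The subscriber prevails on this issue.
— Issue III —
At Stage III.1 the subscriber must meet a clear and cogent showing (weight is at least 72): on (j) the weight is 74, ≥ 72, so (j) meets the standard.
  Stage III.1 is satisfied; the onus moves to the operator.
At Stage III.2 the operator must meet a more-likely-than-not showing (weight is at least 51): on (k) the weight is 48, < 51, so (k) does not meet the standard.
  Stage III.2 not carried; the operator fails its burden.
The analysis ends at Stage III.2; the subscriber prevails on this issue.
Per-issue: Issue I → operator; Issue II → subscriber; Issue III → subscriber. The subscriber must prevail on at least one issue; overall, the subscriber prevails.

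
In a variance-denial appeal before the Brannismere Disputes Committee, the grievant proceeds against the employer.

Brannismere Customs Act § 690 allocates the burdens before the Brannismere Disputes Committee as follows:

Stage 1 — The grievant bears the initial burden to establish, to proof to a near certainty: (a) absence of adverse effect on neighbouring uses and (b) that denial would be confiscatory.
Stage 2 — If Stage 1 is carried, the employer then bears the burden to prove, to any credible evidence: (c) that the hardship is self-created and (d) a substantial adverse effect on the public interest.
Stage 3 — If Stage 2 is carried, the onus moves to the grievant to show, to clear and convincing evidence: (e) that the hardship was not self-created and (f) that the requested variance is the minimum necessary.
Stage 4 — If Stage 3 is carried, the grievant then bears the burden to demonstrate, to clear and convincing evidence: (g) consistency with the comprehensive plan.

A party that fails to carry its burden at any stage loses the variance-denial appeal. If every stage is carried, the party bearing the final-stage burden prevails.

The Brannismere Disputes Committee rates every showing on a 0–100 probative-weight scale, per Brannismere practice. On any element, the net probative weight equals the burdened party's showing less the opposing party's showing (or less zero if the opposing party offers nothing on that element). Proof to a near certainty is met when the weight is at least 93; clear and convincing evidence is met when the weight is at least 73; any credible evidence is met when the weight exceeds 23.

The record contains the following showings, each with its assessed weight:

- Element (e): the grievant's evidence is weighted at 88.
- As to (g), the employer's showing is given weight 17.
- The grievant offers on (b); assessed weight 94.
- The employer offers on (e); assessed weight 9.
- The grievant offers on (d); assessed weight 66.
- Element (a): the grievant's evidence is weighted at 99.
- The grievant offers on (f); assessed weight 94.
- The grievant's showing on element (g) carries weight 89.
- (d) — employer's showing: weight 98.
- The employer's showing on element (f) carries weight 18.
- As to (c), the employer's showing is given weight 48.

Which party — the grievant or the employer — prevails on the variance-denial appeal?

At Stage 1 the grievant must meet proof to a near certainty (weight is at least 93): on (a) the weight is 99, which does reach 93, so (a) meets the standard; on (b) the weight is 94, which does reach 93, so (b) meets the standard.
  The grievant carries Stage 1; the employer now bears the burden.
At Stage 2 the employer must meet any credible evidence (weight exceeds 23): on (c) the weight is 48, which does exceed 23, so (c) meets the standard; on (d) the weight is 98 less the opposing 66 gives net 32, which does exceed 23, so (d) meets the standard.
  The employer carries Stage 2; the grievant now bears the burden.
At Stage 3 the grievant must meet clear and convincing evidence (weight is at least 73): on (e) the weight is 88 less the opposing 9 gives net 79, ≥ 73, so (e) meets the standard; on (f) the weight is 94 less the opposing 18 gives net 76, ≥ 73, so (f) meets the standard.
  Stage 3 carried; the burden remains with the grievant.
At Stage 4 the grievant must meet clear and convincing evidence (weight is at least 73): on (g) the weight is 89 less the opposing 17 gives net 72, which does not reach 73, so (g) does not meet the standard.
  Stage 4 not carried; the grievant fails its burden.
The employer prevails.

employer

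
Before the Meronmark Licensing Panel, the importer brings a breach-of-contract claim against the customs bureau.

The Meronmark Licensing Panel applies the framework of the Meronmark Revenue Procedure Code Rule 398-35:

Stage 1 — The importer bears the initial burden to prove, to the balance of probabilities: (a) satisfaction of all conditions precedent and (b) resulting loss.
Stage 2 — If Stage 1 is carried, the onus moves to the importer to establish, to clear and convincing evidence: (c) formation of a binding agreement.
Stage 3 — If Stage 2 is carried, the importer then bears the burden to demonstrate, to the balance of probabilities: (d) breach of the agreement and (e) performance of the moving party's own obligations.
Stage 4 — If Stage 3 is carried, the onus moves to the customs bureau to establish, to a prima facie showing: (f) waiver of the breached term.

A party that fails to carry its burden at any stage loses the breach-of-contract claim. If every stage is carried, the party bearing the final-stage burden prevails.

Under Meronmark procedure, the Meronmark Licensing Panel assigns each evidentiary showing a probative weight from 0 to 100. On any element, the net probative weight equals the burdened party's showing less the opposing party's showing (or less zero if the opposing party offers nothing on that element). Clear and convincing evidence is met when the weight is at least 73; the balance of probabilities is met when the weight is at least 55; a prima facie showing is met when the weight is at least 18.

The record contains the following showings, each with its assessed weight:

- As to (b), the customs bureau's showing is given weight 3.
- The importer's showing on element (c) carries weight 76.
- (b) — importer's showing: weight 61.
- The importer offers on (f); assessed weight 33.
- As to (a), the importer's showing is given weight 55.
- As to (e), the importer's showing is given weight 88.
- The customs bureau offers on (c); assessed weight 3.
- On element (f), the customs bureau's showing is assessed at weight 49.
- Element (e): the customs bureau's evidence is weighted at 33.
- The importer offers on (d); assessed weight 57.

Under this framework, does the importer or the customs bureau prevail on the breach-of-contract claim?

Stage 1 — burden on importer; standard: the balance of probabilities (weight is at least 55).
    (a): 55 ≥ 55 [met]
    (b): 61 − 3 = 58 ≥ 55 [met]
  Stage 1 carried; the burden remains with the importer.
Stage 2 — burden on importer; standard: clear and convincing evidence (weight is at least 73).
    (c): 76 − 3 = 73 ≥ 73 [met]
  Stage 2 carried; the burden remains with the importer.
Stage 3 — burden on importer; standard: the balance of probabilities (weight is at least 55).
    (d): 57 ≥ 55 [met]
    (e): 88 − 33 = 55 ≥ 55 [met]
  Stage 3 carried; the burden shifts to the customs bureau.
Stage 4 — burden on customs bureau; standard: a prima facie showing (weight is at least 18).
    (f): 49 − 33 = 16 < 18 [not met]
  Not every element is met, so the customs bureau fails to carry Stage 4.
The importer prevails.

importer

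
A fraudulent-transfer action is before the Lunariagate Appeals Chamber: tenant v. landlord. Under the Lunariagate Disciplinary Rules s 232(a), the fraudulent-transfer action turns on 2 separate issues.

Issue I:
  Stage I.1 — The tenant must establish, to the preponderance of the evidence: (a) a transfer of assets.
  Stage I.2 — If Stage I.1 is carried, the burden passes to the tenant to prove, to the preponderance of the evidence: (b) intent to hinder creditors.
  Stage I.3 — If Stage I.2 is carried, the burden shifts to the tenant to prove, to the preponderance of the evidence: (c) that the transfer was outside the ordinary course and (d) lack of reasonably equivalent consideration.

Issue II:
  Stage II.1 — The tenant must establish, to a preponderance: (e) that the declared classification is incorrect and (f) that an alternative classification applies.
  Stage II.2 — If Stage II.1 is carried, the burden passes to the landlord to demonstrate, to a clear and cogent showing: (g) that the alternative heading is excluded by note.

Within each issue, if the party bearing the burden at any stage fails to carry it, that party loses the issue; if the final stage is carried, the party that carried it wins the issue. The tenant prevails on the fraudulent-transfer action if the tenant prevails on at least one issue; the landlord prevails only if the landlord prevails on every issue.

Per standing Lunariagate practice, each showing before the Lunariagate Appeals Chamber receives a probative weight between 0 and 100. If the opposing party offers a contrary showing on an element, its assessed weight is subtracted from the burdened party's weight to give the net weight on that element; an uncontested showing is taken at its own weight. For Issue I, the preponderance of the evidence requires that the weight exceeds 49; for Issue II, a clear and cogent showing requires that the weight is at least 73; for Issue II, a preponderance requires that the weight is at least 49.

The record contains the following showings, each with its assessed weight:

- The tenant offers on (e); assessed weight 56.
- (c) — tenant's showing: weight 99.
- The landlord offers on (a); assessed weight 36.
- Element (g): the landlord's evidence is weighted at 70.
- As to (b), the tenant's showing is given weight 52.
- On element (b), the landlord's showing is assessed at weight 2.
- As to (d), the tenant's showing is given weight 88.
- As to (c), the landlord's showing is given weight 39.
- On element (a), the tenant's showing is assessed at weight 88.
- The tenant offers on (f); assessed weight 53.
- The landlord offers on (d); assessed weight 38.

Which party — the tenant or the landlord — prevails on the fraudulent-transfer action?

tenant

— Issue I —
Stage I.1 — burden on tenant; standard: the preponderance of the evidence (weight exceeds 49).
    (a): 88 − 36 = 52 > 49 [met]
  All elements met. The tenant retains the burden for Stage I.2.
Stage I.2 — burden on tenant; standard: the preponderance of the evidence (weight exceeds 49).
    (b): 52 − 2 = 50 > 49 [met]
  All elements met. The tenant retains the burden for Stage I.3.
Stage I.3 — burden on tenant; standard: the preponderance of the evidence (weight exceeds 49).
    (c): 99 − 39 = 60 > 49 [met]
    (d): 88 − 38 = 50 > 49 [met]
  The tenant carries the last stage.
Every stage carried; the tenant prevails on this issue.
— Issue II —
At Stage II.1 the tenant must meet a preponderance (weight is at least 49): on (e) the weight is 56, which does reach 49, so (e) meets the standard; on (f) the weight is 53, ≥ 49, so (f) meets the standard.
  Stage II.1 is satisfied; the onus moves to the landlord.
At Stage II.2 the landlord must meet a clear and cogent showing (weight is at least 73): on (g) the weight is 70, < 73, so (g) does not meet the standard.
  The landlord does not carry Stage II.2.
The tenant prevails on this issue.
Per-issue: Issue I → tenant; Issue II → tenant. The tenant must prevail on at least one issue; overall, the tenant prevails.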